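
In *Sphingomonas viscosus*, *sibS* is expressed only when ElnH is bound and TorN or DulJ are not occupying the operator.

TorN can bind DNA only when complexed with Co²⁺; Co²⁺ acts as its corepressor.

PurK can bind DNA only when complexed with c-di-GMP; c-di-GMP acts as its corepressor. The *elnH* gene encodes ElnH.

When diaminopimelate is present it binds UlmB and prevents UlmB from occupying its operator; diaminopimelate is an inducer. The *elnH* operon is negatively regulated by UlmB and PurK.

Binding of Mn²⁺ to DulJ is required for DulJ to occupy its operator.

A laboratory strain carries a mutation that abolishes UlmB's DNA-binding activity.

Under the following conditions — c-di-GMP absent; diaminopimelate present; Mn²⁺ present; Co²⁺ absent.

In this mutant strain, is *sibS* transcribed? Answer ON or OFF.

OFF

Co²⁺ is absent, so TorN is inactive.
UlmB is non-functional in this strain, so it has no effect.
c-di-GMP is absent, so PurK is inactive.
With no repressor bound, *elnH* is transcribed.
So ElnH is produced and active.
Mn²⁺ is present, so DulJ is active.
With repressor DulJ bound, *sibS* is not transcribed.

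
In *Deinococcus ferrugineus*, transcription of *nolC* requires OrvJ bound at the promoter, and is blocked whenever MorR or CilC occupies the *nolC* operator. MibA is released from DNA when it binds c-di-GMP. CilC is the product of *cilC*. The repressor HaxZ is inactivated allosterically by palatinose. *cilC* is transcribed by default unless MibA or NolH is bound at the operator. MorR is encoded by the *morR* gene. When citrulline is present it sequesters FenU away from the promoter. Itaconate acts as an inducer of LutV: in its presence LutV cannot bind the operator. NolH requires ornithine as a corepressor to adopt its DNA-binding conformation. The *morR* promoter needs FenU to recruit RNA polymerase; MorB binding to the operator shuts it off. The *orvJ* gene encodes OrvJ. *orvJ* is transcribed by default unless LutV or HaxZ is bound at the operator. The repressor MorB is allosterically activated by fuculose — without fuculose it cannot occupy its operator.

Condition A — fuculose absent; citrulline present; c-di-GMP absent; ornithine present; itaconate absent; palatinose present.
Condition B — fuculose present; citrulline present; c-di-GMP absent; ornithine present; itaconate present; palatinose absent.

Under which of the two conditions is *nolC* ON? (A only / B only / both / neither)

Condition A:
Fuculose is absent, so MorB is inactive.
Citrulline is present, so FenU is inactive.
Required activator FenU is absent, so *morR* is not transcribed.
So MorR is not produced.
c-di-GMP is absent, so MibA is active.
Ornithine is present, so NolH is active.
With repressor MibA bound, *cilC* is not transcribed.
So CilC is not produced.
Itaconate is absent, so LutV is active.
Palatinose is present, so HaxZ is inactive.
With repressor LutV bound, *orvJ* is not transcribed.
So OrvJ is not produced.
Required activator OrvJ is absent, so *nolC* is not transcribed.
→ *nolC* is OFF in A.
Condition B:
Fuculose is present, so MorB is active.
Citrulline is present, so FenU is inactive.
With repressor MorB bound, *morR* is not transcribed.
So MorR is not produced.
c-di-GMP is absent, so MibA is active.
Ornithine is present, so NolH is active.
With repressor MibA bound, *cilC* is not transcribed.
So CilC is not produced.
Itaconate is present, so LutV is inactive.
Palatinose is absent, so HaxZ is active.
With repressor HaxZ bound, *orvJ* is not transcribed.
So OrvJ is not produced.
Required activator OrvJ is absent, so *nolC* is not transcribed.
→ *nolC* is OFF in B.

neither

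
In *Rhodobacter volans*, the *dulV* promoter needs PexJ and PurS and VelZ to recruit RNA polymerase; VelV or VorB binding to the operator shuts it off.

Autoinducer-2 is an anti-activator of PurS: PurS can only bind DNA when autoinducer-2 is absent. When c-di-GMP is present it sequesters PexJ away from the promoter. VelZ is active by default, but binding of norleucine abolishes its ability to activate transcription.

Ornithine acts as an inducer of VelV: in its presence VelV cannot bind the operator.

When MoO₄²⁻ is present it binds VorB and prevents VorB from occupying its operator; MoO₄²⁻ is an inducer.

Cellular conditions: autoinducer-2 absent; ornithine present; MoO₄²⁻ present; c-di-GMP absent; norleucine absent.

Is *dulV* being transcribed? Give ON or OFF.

ON

c-di-GMP is absent, so PexJ is active.
Autoinducer-2 is absent, so PurS is active.
Norleucine is absent, so VelZ is active.
Ornithine is present, so VelV is inactive.
MoO₄²⁻ is present, so VorB is inactive.
No repressor is bound and PexJ and PurS and VelZ are active, so *dulV* is transcribed.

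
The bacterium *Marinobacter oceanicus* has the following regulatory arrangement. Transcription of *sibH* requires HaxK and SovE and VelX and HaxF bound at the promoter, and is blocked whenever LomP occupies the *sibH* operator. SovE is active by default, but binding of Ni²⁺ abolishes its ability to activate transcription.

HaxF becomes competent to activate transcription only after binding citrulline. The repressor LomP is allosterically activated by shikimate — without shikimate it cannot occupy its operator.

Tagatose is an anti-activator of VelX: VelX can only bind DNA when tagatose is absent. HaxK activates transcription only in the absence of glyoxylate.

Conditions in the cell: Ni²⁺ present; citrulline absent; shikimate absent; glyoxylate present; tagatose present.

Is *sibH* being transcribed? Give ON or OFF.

Glyoxylate is present, so HaxK is inactive.
Ni²⁺ is present, so SovE is inactive.
Shikimate is absent, so LomP is inactive.
Tagatose is present, so VelX is inactive.
Citrulline is absent, so HaxF is inactive.
Required activator HaxK is absent, so *sibH* is not transcribed.

OFF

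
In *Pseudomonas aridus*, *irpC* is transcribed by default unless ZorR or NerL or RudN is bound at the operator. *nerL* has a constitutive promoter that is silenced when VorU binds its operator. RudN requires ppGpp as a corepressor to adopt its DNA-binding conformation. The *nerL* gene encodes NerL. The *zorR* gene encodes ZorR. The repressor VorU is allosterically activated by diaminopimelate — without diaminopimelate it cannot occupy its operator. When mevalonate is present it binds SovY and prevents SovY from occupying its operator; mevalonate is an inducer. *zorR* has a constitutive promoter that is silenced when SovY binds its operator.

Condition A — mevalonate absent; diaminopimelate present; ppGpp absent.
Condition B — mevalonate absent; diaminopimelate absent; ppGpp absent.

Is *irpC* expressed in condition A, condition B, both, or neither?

A only

Condition A:
Mevalonate is absent, so SovY is active.
With repressor SovY bound, *zorR* is not transcribed.
So ZorR is not produced.
Diaminopimelate is present, so VorU is active.
With repressor VorU bound, *nerL* is not transcribed.
So NerL is not produced.
ppGpp is absent, so RudN is inactive.
With no repressor bound, *irpC* is transcribed.
→ *irpC* is ON in A.
Condition B:
Mevalonate is absent, so SovY is active.
With repressor SovY bound, *zorR* is not transcribed.
So ZorR is not produced.
Diaminopimelate is absent, so VorU is inactive.
With no repressor bound, *nerL* is transcribed.
So NerL is produced and active.
ppGpp is absent, so RudN is inactive.
With repressor NerL bound, *irpC* is not transcribed.
→ *irpC* is OFF in B.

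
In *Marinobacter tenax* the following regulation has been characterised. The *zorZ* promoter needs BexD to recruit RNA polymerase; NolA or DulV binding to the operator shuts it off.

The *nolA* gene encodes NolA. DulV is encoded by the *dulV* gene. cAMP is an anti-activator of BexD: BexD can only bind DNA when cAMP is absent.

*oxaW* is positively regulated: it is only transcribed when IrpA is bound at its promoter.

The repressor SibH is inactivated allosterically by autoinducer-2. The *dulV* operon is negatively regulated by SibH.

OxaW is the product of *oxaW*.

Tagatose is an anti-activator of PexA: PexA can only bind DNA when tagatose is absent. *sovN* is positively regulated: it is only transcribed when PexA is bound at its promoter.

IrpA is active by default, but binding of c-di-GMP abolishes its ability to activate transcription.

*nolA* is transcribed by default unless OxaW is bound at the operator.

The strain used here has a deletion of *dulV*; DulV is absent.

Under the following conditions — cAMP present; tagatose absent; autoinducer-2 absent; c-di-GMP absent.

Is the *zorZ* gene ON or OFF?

c-di-GMP is absent, so IrpA is active.
No repressor is bound and IrpA is active, so *oxaW* is transcribed.
So OxaW is produced and active.
With repressor OxaW bound, *nolA* is not transcribed.
So NolA is not produced.
DulV is non-functional in this strain, so it has no effect.
cAMP is present, so BexD is inactive.
Required activator BexD is absent, so *zorZ* is not transcribed.

OFF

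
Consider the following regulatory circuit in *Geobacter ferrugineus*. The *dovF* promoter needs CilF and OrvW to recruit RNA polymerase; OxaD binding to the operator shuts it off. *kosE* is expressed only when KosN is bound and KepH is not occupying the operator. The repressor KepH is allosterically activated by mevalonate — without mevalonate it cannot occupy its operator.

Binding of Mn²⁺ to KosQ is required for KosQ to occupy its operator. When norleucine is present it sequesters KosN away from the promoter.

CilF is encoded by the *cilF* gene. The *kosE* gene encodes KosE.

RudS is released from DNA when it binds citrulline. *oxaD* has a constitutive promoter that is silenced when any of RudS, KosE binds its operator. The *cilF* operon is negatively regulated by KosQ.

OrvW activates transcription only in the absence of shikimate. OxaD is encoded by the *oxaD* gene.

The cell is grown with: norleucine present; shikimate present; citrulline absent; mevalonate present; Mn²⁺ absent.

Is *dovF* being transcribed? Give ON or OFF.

OFF

Mn²⁺ is absent, so KosQ is inactive.
With no repressor bound, *cilF* is transcribed.
So CilF is produced and active.
Citrulline is absent, so RudS is active.
Mevalonate is present, so KepH is active.
Norleucine is present, so KosN is inactive.
With repressor KepH bound, *kosE* is not transcribed.
So KosE is not produced.
With repressor RudS bound, *oxaD* is not transcribed.
So OxaD is not produced.
Shikimate is present, so OrvW is inactive.
Required activator OrvW is absent, so *dovF* is not transcribed.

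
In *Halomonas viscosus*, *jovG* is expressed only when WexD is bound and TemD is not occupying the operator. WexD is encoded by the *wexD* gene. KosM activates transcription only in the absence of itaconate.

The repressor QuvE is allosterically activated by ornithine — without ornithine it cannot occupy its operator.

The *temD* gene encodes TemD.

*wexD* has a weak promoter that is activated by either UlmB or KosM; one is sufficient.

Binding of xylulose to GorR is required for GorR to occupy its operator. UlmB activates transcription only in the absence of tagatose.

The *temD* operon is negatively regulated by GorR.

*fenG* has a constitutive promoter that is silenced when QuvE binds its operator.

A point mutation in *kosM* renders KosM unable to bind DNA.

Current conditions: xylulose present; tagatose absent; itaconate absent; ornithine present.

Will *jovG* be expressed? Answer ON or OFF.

ON

Tagatose is absent, so UlmB is active.
KosM is non-functional in this strain, so it has no effect.
Activator UlmB is present, so *wexD* is transcribed.
So WexD is produced and active.
Xylulose is present, so GorR is active.
With repressor GorR bound, *temD* is not transcribed.
So TemD is not produced.
No repressor is bound and WexD is active, so *jovG* is transcribed.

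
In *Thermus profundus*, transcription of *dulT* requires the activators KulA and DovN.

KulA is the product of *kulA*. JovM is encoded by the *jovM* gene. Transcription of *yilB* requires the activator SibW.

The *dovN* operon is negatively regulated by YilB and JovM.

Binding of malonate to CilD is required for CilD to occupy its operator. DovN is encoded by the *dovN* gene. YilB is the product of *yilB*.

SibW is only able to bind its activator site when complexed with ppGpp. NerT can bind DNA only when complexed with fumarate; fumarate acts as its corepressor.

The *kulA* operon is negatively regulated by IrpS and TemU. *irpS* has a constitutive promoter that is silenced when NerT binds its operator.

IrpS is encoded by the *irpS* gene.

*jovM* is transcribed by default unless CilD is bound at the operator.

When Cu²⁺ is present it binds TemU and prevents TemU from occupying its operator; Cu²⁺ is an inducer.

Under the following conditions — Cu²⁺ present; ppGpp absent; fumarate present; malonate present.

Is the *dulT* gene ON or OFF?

Fumarate is present, so NerT is active.
With repressor NerT bound, *irpS* is not transcribed.
So IrpS is not produced.
Cu²⁺ is present, so TemU is inactive.
With no repressor bound, *kulA* is transcribed.
So KulA is produced and active.
ppGpp is absent, so SibW is inactive.
Required activator SibW is absent, so *yilB* is not transcribed.
So YilB is not produced.
Malonate is present, so CilD is active.
With repressor CilD bound, *jovM* is not transcribed.
So JovM is not produced.
With no repressor bound, *dovN* is transcribed.
So DovN is produced and active.
No repressor is bound and KulA and DovN are active, so *dulT* is transcribed.

ON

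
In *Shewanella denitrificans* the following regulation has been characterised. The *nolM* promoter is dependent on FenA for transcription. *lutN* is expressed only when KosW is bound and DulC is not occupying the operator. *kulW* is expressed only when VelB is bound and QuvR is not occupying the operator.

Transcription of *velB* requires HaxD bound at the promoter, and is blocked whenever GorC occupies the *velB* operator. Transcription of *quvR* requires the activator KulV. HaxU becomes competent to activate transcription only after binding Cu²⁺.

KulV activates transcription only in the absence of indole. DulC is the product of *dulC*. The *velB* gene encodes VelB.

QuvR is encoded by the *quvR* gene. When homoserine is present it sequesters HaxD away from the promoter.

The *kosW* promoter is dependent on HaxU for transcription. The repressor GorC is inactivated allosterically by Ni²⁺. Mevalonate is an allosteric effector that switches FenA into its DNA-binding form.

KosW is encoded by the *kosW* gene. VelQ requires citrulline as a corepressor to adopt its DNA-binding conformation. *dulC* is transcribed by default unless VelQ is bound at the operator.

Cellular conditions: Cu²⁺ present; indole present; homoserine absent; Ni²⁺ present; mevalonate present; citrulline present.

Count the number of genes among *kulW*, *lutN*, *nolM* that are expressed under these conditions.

Indole is present, so KulV is inactive.
Required activator KulV is absent, so *quvR* is not transcribed.
So QuvR is not produced.
Homoserine is absent, so HaxD is active.
Ni²⁺ is present, so GorC is inactive.
No repressor is bound and HaxD is active, so *velB* is transcribed.
So VelB is produced and active.
No repressor is bound and VelB is active, so *kulW* is transcribed.
→ *kulW* is ON.
Citrulline is present, so VelQ is active.
With repressor VelQ bound, *dulC* is not transcribed.
So DulC is not produced.
Cu²⁺ is present, so HaxU is active.
No repressor is bound and HaxU is active, so *kosW* is transcribed.
So KosW is produced and active.
No repressor is bound and KosW is active, so *lutN* is transcribed.
→ *lutN* is ON.
Mevalonate is present, so FenA is active.
No repressor is bound and FenA is active, so *nolM* is transcribed.
→ *nolM* is ON.
3 of the 3 genes are transcribed.

3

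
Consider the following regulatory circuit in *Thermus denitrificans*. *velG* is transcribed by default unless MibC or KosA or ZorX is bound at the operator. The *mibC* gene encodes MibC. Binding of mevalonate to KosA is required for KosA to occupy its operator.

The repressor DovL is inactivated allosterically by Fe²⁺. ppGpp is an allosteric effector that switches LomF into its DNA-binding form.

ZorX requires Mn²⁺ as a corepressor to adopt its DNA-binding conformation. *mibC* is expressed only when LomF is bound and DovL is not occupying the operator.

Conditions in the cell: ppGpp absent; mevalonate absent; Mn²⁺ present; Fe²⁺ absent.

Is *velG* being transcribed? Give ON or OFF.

ppGpp is absent, so LomF is inactive.
Fe²⁺ is absent, so DovL is active.
With repressor DovL bound, *mibC* is not transcribed.
So MibC is not produced.
Mevalonate is absent, so KosA is inactive.
Mn²⁺ is present, so ZorX is active.
With repressor ZorX bound, *velG* is not transcribed.

OFF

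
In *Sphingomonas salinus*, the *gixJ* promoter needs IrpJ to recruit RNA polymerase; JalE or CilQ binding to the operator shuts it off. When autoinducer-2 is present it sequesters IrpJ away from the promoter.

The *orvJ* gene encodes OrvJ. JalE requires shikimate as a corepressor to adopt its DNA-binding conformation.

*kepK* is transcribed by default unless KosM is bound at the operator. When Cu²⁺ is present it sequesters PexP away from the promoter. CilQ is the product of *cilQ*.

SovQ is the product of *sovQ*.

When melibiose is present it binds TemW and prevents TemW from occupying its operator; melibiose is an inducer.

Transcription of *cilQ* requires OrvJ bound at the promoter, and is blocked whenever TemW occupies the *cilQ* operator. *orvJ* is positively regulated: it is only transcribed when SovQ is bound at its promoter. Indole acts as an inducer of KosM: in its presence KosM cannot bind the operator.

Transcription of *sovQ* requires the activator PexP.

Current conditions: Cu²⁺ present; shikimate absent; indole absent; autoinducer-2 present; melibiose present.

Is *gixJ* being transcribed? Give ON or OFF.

OFF

Shikimate is absent, so JalE is inactive.
Melibiose is present, so TemW is inactive.
Cu²⁺ is present, so PexP is inactive.
Required activator PexP is absent, so *sovQ* is not transcribed.
So SovQ is not produced.
Required activator SovQ is absent, so *orvJ* is not transcribed.
So OrvJ is not produced.
Required activator OrvJ is absent, so *cilQ* is not transcribed.
So CilQ is not produced.
Autoinducer-2 is present, so IrpJ is inactive.
Required activator IrpJ is absent, so *gixJ* is not transcribed.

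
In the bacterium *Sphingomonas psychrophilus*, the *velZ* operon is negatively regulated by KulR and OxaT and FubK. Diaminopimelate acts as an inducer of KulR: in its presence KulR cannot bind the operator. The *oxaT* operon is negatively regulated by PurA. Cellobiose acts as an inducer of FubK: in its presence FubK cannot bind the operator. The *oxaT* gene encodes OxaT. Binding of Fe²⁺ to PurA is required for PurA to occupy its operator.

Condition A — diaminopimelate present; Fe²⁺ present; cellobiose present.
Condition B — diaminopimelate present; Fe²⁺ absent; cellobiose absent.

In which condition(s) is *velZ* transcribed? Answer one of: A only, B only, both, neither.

A only

Condition A:
Diaminopimelate is present, so KulR is inactive.
Fe²⁺ is present, so PurA is active.
With repressor PurA bound, *oxaT* is not transcribed.
So OxaT is not produced.
Cellobiose is present, so FubK is inactive.
With no repressor bound, *velZ* is transcribed.
→ *velZ* is ON in A.
Condition B:
Diaminopimelate is present, so KulR is inactive.
Fe²⁺ is absent, so PurA is inactive.
With no repressor bound, *oxaT* is transcribed.
So OxaT is produced and active.
Cellobiose is absent, so FubK is active.
With repressor OxaT bound, *velZ* is not transcribed.
→ *velZ* is OFF in B.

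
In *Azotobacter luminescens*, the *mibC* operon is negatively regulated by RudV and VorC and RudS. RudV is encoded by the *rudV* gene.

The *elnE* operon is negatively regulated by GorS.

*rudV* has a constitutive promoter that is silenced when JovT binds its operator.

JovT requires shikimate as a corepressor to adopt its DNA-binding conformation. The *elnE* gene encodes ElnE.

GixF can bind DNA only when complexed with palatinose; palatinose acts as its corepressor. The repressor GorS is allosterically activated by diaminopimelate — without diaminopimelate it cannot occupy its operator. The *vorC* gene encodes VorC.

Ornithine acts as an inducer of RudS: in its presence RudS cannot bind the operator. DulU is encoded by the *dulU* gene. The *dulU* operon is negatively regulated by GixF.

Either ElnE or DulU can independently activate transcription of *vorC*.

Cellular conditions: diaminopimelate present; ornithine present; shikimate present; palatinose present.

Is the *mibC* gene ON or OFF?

ON

Shikimate is present, so JovT is active.
With repressor JovT bound, *rudV* is not transcribed.
So RudV is not produced.
Diaminopimelate is present, so GorS is active.
With repressor GorS bound, *elnE* is not transcribed.
So ElnE is not produced.
Palatinose is present, so GixF is active.
With repressor GixF bound, *dulU* is not transcribed.
So DulU is not produced.
No activator is available at the *vorC* promoter, so *vorC* is not transcribed.
So VorC is not produced.
Ornithine is present, so RudS is inactive.
With no repressor bound, *mibC* is transcribed.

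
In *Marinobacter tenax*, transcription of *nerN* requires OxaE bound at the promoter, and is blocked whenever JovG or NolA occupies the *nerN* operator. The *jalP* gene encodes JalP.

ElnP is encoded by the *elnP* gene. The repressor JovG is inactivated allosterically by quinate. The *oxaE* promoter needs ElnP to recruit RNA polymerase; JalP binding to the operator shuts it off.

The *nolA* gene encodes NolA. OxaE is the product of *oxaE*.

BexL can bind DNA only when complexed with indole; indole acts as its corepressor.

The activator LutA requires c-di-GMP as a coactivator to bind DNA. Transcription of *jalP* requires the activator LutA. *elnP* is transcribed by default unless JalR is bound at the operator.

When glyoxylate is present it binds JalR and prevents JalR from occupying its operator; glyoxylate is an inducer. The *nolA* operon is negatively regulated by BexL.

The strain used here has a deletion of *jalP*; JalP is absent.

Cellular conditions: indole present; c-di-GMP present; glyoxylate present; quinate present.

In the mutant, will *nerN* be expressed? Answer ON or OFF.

ON

Quinate is present, so JovG is inactive.
Indole is present, so BexL is active.
With repressor BexL bound, *nolA* is not transcribed.
So NolA is not produced.
JalP is non-functional in this strain, so it has no effect.
Glyoxylate is present, so JalR is inactive.
With no repressor bound, *elnP* is transcribed.
So ElnP is produced and active.
No repressor is bound and ElnP is active, so *oxaE* is transcribed.
So OxaE is produced and active.
No repressor is bound and OxaE is active, so *nerN* is transcribed.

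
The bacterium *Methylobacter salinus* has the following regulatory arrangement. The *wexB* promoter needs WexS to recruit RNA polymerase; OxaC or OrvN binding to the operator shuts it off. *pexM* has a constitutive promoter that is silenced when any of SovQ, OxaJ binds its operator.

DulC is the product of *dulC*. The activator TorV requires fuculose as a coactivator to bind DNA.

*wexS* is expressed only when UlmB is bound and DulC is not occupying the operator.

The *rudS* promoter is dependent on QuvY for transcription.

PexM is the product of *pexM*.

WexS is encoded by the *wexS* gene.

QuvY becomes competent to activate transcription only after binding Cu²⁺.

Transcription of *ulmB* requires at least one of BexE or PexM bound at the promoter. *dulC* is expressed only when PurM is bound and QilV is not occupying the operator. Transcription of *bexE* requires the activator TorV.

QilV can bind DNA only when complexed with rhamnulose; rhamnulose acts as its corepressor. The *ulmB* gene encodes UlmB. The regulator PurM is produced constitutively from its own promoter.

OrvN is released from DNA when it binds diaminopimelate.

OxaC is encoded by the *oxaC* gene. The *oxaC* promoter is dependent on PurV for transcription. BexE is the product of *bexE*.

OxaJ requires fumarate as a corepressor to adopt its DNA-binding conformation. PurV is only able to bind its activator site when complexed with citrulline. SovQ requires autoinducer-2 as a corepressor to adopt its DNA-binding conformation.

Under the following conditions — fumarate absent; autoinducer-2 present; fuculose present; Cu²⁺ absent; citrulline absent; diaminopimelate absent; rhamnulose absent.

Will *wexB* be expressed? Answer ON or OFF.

PurM is produced constitutively and is active.
Rhamnulose is absent, so QilV is inactive.
No repressor is bound and PurM is active, so *dulC* is transcribed.
So DulC is produced and active.
Fuculose is present, so TorV is active.
No repressor is bound and TorV is active, so *bexE* is transcribed.
So BexE is produced and active.
Autoinducer-2 is present, so SovQ is active.
Fumarate is absent, so OxaJ is inactive.
With repressor SovQ bound, *pexM* is not transcribed.
So PexM is not produced.
Activator BexE is present, so *ulmB* is transcribed.
So UlmB is produced and active.
With repressor DulC bound, *wexS* is not transcribed.
So WexS is not produced.
Citrulline is absent, so PurV is inactive.
Required activator PurV is absent, so *oxaC* is not transcribed.
So OxaC is not produced.
Diaminopimelate is absent, so OrvN is active.
With repressor OrvN bound, *wexB* is not transcribed.

OFF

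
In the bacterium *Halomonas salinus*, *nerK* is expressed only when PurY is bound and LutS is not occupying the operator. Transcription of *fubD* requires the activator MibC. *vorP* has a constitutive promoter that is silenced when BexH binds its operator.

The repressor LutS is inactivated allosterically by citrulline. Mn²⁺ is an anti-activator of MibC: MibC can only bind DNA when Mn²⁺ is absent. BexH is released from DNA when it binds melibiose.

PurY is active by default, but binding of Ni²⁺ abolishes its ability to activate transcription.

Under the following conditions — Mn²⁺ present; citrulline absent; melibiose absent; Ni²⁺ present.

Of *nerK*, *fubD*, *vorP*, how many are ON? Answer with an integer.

0

Citrulline is absent, so LutS is active.
Ni²⁺ is present, so PurY is inactive.
With repressor LutS bound, *nerK* is not transcribed.
→ *nerK* is OFF.
Mn²⁺ is present, so MibC is inactive.
Required activator MibC is absent, so *fubD* is not transcribed.
→ *fubD* is OFF.
Melibiose is absent, so BexH is active.
With repressor BexH bound, *vorP* is not transcribed.
→ *vorP* is OFF.
0 of the 3 genes are transcribed.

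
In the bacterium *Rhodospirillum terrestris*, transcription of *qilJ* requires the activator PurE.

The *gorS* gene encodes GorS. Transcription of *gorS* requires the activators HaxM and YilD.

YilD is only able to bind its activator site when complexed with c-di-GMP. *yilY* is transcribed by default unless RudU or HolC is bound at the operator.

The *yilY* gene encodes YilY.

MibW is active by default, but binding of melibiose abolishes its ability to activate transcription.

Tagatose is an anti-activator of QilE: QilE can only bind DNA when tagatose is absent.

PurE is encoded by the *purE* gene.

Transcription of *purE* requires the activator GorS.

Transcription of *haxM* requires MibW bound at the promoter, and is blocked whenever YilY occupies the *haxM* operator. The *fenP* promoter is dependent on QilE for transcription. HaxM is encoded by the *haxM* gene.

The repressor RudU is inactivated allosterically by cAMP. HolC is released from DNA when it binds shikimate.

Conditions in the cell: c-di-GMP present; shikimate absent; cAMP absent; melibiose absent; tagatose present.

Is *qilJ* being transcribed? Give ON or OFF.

cAMP is absent, so RudU is active.
Shikimate is absent, so HolC is active.
With repressor RudU bound, *yilY* is not transcribed.
So YilY is not produced.
Melibiose is absent, so MibW is active.
No repressor is bound and MibW is active, so *haxM* is transcribed.
So HaxM is produced and active.
c-di-GMP is present, so YilD is active.
No repressor is bound and HaxM and YilD are active, so *gorS* is transcribed.
So GorS is produced and active.
No repressor is bound and GorS is active, so *purE* is transcribed.
So PurE is produced and active.
No repressor is bound and PurE is active, so *qilJ* is transcribed.

ON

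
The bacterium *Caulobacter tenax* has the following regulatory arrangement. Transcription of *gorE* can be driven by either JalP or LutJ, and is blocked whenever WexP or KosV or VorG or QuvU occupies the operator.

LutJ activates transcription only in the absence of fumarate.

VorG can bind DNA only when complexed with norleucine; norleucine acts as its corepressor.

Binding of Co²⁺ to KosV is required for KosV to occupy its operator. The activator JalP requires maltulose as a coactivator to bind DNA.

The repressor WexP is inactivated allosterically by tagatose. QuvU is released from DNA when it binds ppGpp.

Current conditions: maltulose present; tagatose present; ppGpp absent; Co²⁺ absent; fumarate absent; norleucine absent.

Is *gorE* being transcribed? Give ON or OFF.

OFF

Tagatose is present, so WexP is inactive.
Co²⁺ is absent, so KosV is inactive.
Norleucine is absent, so VorG is inactive.
Maltulose is present, so JalP is active.
Fumarate is absent, so LutJ is active.
ppGpp is absent, so QuvU is active.
With repressor QuvU bound, *gorE* is not transcribed.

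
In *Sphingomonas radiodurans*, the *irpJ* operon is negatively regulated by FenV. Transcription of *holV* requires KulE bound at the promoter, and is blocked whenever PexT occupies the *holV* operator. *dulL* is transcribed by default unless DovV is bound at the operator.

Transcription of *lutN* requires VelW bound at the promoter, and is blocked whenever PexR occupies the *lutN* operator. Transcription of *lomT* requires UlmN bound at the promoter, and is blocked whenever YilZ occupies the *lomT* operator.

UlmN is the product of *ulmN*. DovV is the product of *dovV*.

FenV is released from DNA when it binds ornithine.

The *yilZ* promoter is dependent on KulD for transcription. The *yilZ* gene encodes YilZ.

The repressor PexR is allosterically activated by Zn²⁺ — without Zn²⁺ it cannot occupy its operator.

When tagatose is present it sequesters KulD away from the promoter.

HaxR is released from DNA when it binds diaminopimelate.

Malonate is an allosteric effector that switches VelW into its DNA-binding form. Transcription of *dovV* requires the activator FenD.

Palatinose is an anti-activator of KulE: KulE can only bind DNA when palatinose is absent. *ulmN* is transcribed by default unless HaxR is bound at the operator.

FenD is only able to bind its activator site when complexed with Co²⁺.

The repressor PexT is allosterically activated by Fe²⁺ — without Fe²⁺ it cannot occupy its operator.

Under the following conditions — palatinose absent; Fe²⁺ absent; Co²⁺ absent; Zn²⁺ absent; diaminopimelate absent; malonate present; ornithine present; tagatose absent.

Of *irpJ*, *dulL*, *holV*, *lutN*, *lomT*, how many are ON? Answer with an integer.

4

Ornithine is present, so FenV is inactive.
With no repressor bound, *irpJ* is transcribed.
→ *irpJ* is ON.
Co²⁺ is absent, so FenD is inactive.
Required activator FenD is absent, so *dovV* is not transcribed.
So DovV is not produced.
With no repressor bound, *dulL* is transcribed.
→ *dulL* is ON.
Fe²⁺ is absent, so PexT is inactive.
Palatinose is absent, so KulE is active.
No repressor is bound and KulE is active, so *holV* is transcribed.
→ *holV* is ON.
Zn²⁺ is absent, so PexR is inactive.
Malonate is present, so VelW is active.
No repressor is bound and VelW is active, so *lutN* is transcribed.
→ *lutN* is ON.
Tagatose is absent, so KulD is active.
No repressor is bound and KulD is active, so *yilZ* is transcribed.
So YilZ is produced and active.
Diaminopimelate is absent, so HaxR is active.
With repressor HaxR bound, *ulmN* is not transcribed.
So UlmN is not produced.
With repressor YilZ bound, *lomT* is not transcribed.
→ *lomT* is OFF.
4 of the 5 genes are transcribed.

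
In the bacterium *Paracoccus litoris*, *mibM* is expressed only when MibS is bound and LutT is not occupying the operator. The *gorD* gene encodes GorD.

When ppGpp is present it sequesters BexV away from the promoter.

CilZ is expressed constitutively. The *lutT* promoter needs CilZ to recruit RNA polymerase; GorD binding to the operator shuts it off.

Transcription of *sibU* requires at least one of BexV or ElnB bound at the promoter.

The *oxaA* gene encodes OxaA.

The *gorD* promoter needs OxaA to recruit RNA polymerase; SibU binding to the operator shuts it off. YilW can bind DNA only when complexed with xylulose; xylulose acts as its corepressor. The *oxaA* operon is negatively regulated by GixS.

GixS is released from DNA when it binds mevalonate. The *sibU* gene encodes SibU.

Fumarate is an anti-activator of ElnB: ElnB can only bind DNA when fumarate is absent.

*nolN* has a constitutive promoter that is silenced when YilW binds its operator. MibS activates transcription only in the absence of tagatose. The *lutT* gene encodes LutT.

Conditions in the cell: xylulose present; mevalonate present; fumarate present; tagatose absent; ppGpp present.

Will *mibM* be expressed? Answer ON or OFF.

ON

Tagatose is absent, so MibS is active.
CilZ is produced constitutively and is active.
ppGpp is present, so BexV is inactive.
Fumarate is present, so ElnB is inactive.
No activator is available at the *sibU* promoter, so *sibU* is not transcribed.
So SibU is not produced.
Mevalonate is present, so GixS is inactive.
With no repressor bound, *oxaA* is transcribed.
So OxaA is produced and active.
No repressor is bound and OxaA is active, so *gorD* is transcribed.
So GorD is produced and active.
With repressor GorD bound, *lutT* is not transcribed.
So LutT is not produced.
No repressor is bound and MibS is active, so *mibM* is transcribed.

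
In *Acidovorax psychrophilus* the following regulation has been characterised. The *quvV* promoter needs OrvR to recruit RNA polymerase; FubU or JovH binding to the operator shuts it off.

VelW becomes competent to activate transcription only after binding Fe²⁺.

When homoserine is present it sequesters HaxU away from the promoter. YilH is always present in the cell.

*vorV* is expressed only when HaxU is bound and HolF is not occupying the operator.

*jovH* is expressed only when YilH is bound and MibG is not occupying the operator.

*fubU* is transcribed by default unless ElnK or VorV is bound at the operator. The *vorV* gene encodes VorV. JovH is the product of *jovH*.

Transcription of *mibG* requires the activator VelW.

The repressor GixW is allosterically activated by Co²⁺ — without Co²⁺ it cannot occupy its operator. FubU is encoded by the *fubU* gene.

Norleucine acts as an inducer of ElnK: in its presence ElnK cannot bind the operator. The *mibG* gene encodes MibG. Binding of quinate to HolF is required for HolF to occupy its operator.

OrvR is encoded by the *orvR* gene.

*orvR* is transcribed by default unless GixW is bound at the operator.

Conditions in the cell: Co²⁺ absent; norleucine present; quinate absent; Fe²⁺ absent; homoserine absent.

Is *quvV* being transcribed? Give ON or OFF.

Norleucine is present, so ElnK is inactive.
Quinate is absent, so HolF is inactive.
Homoserine is absent, so HaxU is active.
No repressor is bound and HaxU is active, so *vorV* is transcribed.
So VorV is produced and active.
With repressor VorV bound, *fubU* is not transcribed.
So FubU is not produced.
Co²⁺ is absent, so GixW is inactive.
With no repressor bound, *orvR* is transcribed.
So OrvR is produced and active.
YilH is produced constitutively and is active.
Fe²⁺ is absent, so VelW is inactive.
Required activator VelW is absent, so *mibG* is not transcribed.
So MibG is not produced.
No repressor is bound and YilH is active, so *jovH* is transcribed.
So JovH is produced and active.
With repressor JovH bound, *quvV* is not transcribed.

OFF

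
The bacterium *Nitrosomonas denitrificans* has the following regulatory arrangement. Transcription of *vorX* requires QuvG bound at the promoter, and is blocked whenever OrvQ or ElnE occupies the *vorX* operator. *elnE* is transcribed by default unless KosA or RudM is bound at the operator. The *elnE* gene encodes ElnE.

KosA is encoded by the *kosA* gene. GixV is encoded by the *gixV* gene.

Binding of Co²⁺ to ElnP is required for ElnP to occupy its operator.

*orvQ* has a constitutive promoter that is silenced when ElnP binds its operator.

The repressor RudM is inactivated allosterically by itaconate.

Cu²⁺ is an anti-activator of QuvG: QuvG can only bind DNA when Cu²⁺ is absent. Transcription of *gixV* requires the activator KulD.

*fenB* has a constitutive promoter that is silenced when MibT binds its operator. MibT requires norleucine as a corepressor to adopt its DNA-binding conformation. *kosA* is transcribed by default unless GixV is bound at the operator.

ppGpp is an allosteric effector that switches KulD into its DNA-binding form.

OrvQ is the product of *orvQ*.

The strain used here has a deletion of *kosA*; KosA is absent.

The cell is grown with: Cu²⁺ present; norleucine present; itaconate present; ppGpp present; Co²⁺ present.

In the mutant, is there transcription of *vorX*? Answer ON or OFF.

OFF

Co²⁺ is present, so ElnP is active.
With repressor ElnP bound, *orvQ* is not transcribed.
So OrvQ is not produced.
KosA is non-functional in this strain, so it has no effect.
Itaconate is present, so RudM is inactive.
With no repressor bound, *elnE* is transcribed.
So ElnE is produced and active.
Cu²⁺ is present, so QuvG is inactive.
With repressor ElnE bound, *vorX* is not transcribed.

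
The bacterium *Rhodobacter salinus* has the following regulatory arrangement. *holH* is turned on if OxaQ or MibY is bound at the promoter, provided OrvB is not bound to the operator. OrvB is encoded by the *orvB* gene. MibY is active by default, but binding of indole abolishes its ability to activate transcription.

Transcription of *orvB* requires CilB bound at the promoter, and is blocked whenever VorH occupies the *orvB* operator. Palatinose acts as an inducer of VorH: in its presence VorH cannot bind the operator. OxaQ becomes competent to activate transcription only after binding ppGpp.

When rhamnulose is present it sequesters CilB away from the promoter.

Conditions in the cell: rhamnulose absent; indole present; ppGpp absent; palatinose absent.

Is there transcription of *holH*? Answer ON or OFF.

OFF

Palatinose is absent, so VorH is active.
Rhamnulose is absent, so CilB is active.
With repressor VorH bound, *orvB* is not transcribed.
So OrvB is not produced.
ppGpp is absent, so OxaQ is inactive.
Indole is present, so MibY is inactive.
No activator is available at the *holH* promoter, so *holH* is not transcribed.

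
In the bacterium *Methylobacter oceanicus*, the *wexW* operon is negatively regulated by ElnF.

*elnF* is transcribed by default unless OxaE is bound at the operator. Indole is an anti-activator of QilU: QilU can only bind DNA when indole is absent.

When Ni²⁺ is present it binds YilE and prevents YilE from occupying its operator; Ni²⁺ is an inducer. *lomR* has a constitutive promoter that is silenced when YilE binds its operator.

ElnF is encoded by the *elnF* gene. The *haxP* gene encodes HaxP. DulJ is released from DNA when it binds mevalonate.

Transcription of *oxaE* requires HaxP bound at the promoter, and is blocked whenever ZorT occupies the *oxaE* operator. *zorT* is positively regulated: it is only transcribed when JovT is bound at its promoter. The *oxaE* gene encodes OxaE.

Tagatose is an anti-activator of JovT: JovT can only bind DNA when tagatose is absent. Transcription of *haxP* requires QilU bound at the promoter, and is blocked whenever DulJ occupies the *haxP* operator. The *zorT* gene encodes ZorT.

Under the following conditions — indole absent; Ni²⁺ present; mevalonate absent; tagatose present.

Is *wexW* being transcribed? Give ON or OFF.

OFF

Tagatose is present, so JovT is inactive.
Required activator JovT is absent, so *zorT* is not transcribed.
So ZorT is not produced.
Mevalonate is absent, so DulJ is active.
Indole is absent, so QilU is active.
With repressor DulJ bound, *haxP* is not transcribed.
So HaxP is not produced.
Required activator HaxP is absent, so *oxaE* is not transcribed.
So OxaE is not produced.
With no repressor bound, *elnF* is transcribed.
So ElnF is produced and active.
With repressor ElnF bound, *wexW* is not transcribed.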